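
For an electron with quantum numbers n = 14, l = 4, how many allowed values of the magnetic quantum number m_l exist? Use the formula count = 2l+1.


m_l ranges from -l to +l in integer steps
So m_l goes from -4 to +4
Count = 2l + 1 = 2*4 + 1
= 9

9


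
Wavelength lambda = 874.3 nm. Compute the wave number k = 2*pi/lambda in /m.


k = 2 * pi / lambda
= 6.2832 / (874.3e-9)
= 6.2832 / 8.7430e-07
= 7.1865e+06 /m

7.1865e+06


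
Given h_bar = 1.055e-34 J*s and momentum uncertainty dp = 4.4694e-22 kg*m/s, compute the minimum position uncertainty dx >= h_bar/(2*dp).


dx = h_bar / (2 * dp)
= 1.055e-34 / (2 * 4.4694e-22)
= 1.055e-34 / 8.9388e-22
= 1.1802e-13 m

1.1802e-13


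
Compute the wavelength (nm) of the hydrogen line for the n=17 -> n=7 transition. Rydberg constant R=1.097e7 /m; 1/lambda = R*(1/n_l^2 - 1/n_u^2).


1/lambda = R * (1/n_l^2 - 1/n_u^2)
= 1.097e7 * (1/7^2 - 1/17^2)
= 1.097e7 * (0.020408 - 0.00346)
= 1.097e7 * 0.016948
= 1.8592e+05 /m
lambda = 1 / 1.8592e+05 = 5378.6843 nm

5378.6843


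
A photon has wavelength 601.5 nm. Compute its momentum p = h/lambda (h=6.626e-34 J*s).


p = h / lambda
= 6.626e-34 / (601.5e-9)
= 6.626e-34 / 6.0150e-07
= 1.1016e-27 kg*m/s

1.1016e-27


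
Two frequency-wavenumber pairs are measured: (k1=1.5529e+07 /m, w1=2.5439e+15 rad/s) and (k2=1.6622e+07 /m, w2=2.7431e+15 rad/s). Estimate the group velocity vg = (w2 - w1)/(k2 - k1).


vg = (w2 - w1) / (k2 - k1)
= (2.7431e+15 - 2.5439e+15) / (1.6622e+07 - 1.5529e+07)
= 1.9920e+14 / 1.0930e+06
= 1.8225e+08 m/s

1.8225e+08


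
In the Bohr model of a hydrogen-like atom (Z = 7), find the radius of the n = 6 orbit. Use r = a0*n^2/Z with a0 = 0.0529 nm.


r = a0 * n^2 / Z
= 0.0529 * 6^2 / 7
= 0.0529 * 36 / 7
= 0.2721 nm

0.2721


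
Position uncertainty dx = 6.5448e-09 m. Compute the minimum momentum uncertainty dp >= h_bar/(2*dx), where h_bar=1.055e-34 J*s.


dp = h_bar / (2 * dx)
= 1.055e-34 / (2 * 6.5448e-09)
= 1.055e-34 / 1.3090e-08
= 8.0598e-27 kg*m/s

8.0598e-27


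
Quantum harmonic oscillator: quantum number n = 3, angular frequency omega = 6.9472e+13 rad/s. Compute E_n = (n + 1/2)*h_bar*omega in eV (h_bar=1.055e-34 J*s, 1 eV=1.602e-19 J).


E = (n + 1/2) * h_bar * omega
= (3 + 0.5) * 1.055e-34 * 6.9472e+13
= 3.5 * 7.3293e-21
= 2.5653e-20 J
= 0.1601 eV

0.1601


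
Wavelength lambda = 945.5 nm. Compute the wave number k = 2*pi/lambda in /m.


k = 2 * pi / lambda
= 6.2832 / (945.5e-9)
= 6.2832 / 9.4550e-07
= 6.6454e+06 /m

6.6454e+06


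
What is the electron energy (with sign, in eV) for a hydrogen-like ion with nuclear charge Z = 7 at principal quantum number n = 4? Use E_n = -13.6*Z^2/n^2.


E_n = -13.6 * Z^2 / n^2
= -13.6 * 7^2 / 4^2
= -13.6 * 49 / 16
= -41.65 eV

-41.65


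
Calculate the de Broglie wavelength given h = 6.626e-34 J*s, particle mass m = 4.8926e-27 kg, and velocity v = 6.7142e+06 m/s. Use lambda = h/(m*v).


lambda = h / (m * v)
= 6.626e-34 / (4.8926e-27 * 6.7142e+06)
= 6.626e-34 / 3.2850e-20
= 2.0171e-14 m

2.0171e-14


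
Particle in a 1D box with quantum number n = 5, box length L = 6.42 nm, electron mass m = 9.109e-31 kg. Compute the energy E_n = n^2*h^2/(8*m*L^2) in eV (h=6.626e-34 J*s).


E = n^2 * h^2 / (8 * m * L^2)
= 5^2 * (6.626e-34)^2 / (8 * 9.109e-31 * (6.42e-9)^2)
= 25 * 4.3904e-67 / (8 * 9.109e-31 * 4.1216e-17)
= 3.6544e-20 J
= 0.2281 eV

0.2281


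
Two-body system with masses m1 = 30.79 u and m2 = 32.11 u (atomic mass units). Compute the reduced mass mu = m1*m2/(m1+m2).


mu = m1 * m2 / (m1 + m2)
= 30.79 * 32.11 / (30.79 + 32.11)
= 988.6669 / 62.9
= 15.7181 u

15.7181


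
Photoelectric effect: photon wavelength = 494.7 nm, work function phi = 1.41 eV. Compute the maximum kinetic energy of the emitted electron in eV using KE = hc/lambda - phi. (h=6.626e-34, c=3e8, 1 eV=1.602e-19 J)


E_photon = hc / lambda
= (6.626e-34)(3e8) / (494.7e-9)
= 4.0182e-19 J
= 2.5082 eV
KE = E_photon - phi
= 2.5082 - 1.41
= 1.0982 eV

1.0982


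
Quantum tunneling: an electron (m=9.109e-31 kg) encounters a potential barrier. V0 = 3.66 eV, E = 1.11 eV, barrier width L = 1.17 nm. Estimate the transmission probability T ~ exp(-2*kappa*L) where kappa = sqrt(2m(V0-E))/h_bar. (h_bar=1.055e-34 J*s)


V0 - E = 2.55 eV = 4.0851e-19 J
kappa = sqrt(2 * m * (V0-E)) / h_bar
= sqrt(2 * 9.109e-31 * 4.0851e-19) / 1.055e-34
= 8.1771e+09 /m
2*kappa*L = 2 * 8.1771e+09 * 1.17e-9
= 19.1344
T = exp(-19.1344) = 4.898138e-09

4.898138e-09


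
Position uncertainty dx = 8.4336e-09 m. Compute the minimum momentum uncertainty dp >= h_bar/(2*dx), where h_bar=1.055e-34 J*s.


dp = h_bar / (2 * dx)
= 1.055e-34 / (2 * 8.4336e-09)
= 1.055e-34 / 1.6867e-08
= 6.2547e-27 kg*m/s

6.2547e-27


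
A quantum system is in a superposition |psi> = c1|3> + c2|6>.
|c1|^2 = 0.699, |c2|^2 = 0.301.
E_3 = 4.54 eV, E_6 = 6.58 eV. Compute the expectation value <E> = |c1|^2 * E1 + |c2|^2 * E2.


<E> = |c1|^2 * E1 + |c2|^2 * E2
= 0.699 * 4.54 + 0.301 * 6.58
= 3.1735 + 1.9806
= 5.154 eV

5.154


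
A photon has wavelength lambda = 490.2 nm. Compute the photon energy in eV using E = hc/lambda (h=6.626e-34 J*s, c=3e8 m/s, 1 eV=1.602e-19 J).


E = hc / lambda
= (6.626e-34)(3e8) / (490.2e-9)
= 1.9878e-25 / 4.9020e-07
= 4.0551e-19 J
Converting to eV: 4.0551e-19 / 1.602e-19
= 2.5313 eV

2.5313


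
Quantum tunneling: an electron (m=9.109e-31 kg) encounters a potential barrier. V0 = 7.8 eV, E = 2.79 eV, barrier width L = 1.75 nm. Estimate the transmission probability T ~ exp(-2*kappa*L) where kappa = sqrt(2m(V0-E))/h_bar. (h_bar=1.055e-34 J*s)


V0 - E = 5.01 eV = 8.0260e-19 J
kappa = sqrt(2 * m * (V0-E)) / h_bar
= sqrt(2 * 9.109e-31 * 8.0260e-19) / 1.055e-34
= 1.1462e+10 /m
2*kappa*L = 2 * 1.1462e+10 * 1.75e-9
= 40.1159
T = exp(-40.1159) = 3.783603e-18

3.783603e-18


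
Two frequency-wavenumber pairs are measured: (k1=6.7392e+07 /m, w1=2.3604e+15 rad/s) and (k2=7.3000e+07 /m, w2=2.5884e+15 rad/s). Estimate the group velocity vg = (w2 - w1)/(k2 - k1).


vg = (w2 - w1) / (k2 - k1)
= (2.5884e+15 - 2.3604e+15) / (7.3000e+07 - 6.7392e+07)
= 2.2800e+14 / 5.6080e+06
= 4.0656e+07 m/s

4.0656e+07


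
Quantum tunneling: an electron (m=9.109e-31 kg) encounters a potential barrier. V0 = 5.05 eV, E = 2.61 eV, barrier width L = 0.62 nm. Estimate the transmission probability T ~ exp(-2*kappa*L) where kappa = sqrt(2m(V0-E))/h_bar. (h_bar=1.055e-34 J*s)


V0 - E = 2.44 eV = 3.9089e-19 J
kappa = sqrt(2 * m * (V0-E)) / h_bar
= sqrt(2 * 9.109e-31 * 3.9089e-19) / 1.055e-34
= 7.9988e+09 /m
2*kappa*L = 2 * 7.9988e+09 * 0.62e-9
= 9.9185
T = exp(-9.9185) = 4.925527e-05

4.925527e-05


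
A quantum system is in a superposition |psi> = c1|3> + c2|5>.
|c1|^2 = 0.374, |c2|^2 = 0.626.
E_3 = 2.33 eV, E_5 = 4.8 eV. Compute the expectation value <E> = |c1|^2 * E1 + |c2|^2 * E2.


<E> = |c1|^2 * E1 + |c2|^2 * E2
= 0.374 * 2.33 + 0.626 * 4.8
= 0.8714 + 3.0048
= 3.8762 eV

3.8762


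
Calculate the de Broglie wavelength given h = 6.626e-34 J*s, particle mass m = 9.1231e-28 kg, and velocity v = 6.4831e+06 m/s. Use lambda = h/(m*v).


lambda = h / (m * v)
= 6.626e-34 / (9.1231e-28 * 6.4831e+06)
= 6.626e-34 / 5.9146e-21
= 1.1203e-13 m

1.1203e-13


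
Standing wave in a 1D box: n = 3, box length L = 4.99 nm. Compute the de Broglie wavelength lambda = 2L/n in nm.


lambda = 2L / n
= 2 * 4.99 / 3
= 9.98 / 3
= 3.3267 nm

3.3267


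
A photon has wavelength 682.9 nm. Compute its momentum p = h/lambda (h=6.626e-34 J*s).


p = h / lambda
= 6.626e-34 / (682.9e-9)
= 6.626e-34 / 6.8290e-07
= 9.7027e-28 kg*m/s

9.7027e-28


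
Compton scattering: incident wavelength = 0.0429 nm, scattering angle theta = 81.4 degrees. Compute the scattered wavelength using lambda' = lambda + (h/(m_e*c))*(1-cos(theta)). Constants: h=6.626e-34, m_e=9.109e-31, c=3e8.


Compton wavelength: h/(m_e*c) = 2.4247e-12 m
d_lambda = 2.4247e-12 * (1 - cos(81.4 deg))
= 2.4247e-12 * 0.850465
= 2.0621e-12 m = 0.002062 nm
lambda' = 0.0429 + 0.002062
= 0.044962 nm

0.044962


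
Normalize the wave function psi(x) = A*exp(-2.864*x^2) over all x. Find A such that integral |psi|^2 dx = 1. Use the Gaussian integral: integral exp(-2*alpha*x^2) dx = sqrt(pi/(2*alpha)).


integral |psi|^2 dx = A^2 * sqrt(pi/(2*alpha)) = 1
A^2 = sqrt(2*alpha/pi)
= sqrt(2 * 2.864 / pi)
= 1.350288
A = sqrt(1.350288)
= 1.162

1.162


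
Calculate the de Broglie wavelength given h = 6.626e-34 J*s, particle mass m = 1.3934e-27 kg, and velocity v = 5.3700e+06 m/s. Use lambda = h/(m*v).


lambda = h / (m * v)
= 6.626e-34 / (1.3934e-27 * 5.3700e+06)
= 6.626e-34 / 7.4826e-21
= 8.8553e-14 m

8.8553e-14


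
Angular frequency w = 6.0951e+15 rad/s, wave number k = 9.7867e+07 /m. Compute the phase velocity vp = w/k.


vp = w / k
= 6.0951e+15 / 9.7867e+07
= 6.2279e+07 m/s

6.2279e+07


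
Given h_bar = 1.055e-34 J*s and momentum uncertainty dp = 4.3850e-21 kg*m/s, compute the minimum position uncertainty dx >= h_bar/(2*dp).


dx = h_bar / (2 * dp)
= 1.055e-34 / (2 * 4.3850e-21)
= 1.055e-34 / 8.7700e-21
= 1.2030e-14 m

1.2030e-14


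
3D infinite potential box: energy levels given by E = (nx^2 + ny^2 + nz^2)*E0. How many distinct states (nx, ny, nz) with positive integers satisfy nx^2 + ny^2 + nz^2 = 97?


Enumerate all (nx, ny, nz) with nx^2 + ny^2 + nz^2 = 97:
(5,6,6)
(6,5,6)
(6,6,5)
Total degeneracy = 3

3


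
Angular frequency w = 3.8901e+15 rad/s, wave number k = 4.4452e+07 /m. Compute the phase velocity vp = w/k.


vp = w / k
= 3.8901e+15 / 4.4452e+07
= 8.7512e+07 m/s

8.7512e+07


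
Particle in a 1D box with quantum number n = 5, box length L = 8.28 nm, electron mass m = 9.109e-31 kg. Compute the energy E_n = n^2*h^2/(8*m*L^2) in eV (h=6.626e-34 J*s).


E = n^2 * h^2 / (8 * m * L^2)
= 5^2 * (6.626e-34)^2 / (8 * 9.109e-31 * (8.28e-9)^2)
= 25 * 4.3904e-67 / (8 * 9.109e-31 * 6.8558e-17)
= 2.1970e-20 J
= 0.1371 eV

0.1371


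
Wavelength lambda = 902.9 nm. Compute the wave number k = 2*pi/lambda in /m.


k = 2 * pi / lambda
= 6.2832 / (902.9e-9)
= 6.2832 / 9.0290e-07
= 6.9589e+06 /m

6.9589e+06


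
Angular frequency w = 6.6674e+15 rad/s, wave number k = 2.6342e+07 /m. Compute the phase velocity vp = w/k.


vp = w / k
= 6.6674e+15 / 2.6342e+07
= 2.5311e+08 m/s

2.5311e+08


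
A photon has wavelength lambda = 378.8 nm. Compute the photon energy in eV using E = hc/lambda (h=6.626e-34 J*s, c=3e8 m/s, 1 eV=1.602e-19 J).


E = hc / lambda
= (6.626e-34)(3e8) / (378.8e-9)
= 1.9878e-25 / 3.7880e-07
= 5.2476e-19 J
Converting to eV: 5.2476e-19 / 1.602e-19
= 3.2757 eV

3.2757


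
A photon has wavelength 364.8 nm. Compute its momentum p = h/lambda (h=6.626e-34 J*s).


p = h / lambda
= 6.626e-34 / (364.8e-9)
= 6.626e-34 / 3.6480e-07
= 1.8163e-27 kg*m/s

1.8163e-27


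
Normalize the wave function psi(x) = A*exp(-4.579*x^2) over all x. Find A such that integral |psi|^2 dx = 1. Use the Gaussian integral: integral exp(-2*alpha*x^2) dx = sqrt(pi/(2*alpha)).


integral |psi|^2 dx = A^2 * sqrt(pi/(2*alpha)) = 1
A^2 = sqrt(2*alpha/pi)
= sqrt(2 * 4.579 / pi)
= 1.707361
A = sqrt(1.707361)
= 1.3067

1.3067


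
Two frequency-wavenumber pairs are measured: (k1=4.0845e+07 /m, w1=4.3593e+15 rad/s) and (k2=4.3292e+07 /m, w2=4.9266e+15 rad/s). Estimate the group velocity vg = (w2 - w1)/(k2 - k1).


vg = (w2 - w1) / (k2 - k1)
= (4.9266e+15 - 4.3593e+15) / (4.3292e+07 - 4.0845e+07)
= 5.6730e+14 / 2.4470e+06
= 2.3183e+08 m/s

2.3183e+08


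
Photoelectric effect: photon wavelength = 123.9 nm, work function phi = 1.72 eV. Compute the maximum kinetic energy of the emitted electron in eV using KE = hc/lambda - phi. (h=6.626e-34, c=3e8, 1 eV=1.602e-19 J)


E_photon = hc / lambda
= (6.626e-34)(3e8) / (123.9e-9)
= 1.6044e-18 J
= 10.0147 eV
KE = E_photon - phi
= 10.0147 - 1.72
= 8.2947 eV

8.2947


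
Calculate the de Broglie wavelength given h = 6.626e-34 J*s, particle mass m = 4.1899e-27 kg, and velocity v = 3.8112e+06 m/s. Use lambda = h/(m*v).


lambda = h / (m * v)
= 6.626e-34 / (4.1899e-27 * 3.8112e+06)
= 6.626e-34 / 1.5969e-20
= 4.1494e-14 m

4.1494e-14


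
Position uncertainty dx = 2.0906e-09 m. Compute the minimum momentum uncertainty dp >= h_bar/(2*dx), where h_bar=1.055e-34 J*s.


dp = h_bar / (2 * dx)
= 1.055e-34 / (2 * 2.0906e-09)
= 1.055e-34 / 4.1812e-09
= 2.5232e-26 kg*m/s

2.5232e-26


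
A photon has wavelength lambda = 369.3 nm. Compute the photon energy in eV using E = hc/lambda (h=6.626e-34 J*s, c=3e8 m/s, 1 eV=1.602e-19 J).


E = hc / lambda
= (6.626e-34)(3e8) / (369.3e-9)
= 1.9878e-25 / 3.6930e-07
= 5.3826e-19 J
Converting to eV: 5.3826e-19 / 1.602e-19
= 3.3599 eV

3.3599


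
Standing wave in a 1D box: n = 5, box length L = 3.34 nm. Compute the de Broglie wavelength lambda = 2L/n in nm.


lambda = 2L / n
= 2 * 3.34 / 5
= 6.68 / 5
= 1.336 nm

1.336


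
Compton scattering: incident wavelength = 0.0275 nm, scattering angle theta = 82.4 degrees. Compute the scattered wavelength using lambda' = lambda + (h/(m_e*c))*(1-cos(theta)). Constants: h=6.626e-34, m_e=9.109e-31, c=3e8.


Compton wavelength: h/(m_e*c) = 2.4247e-12 m
d_lambda = 2.4247e-12 * (1 - cos(82.4 deg))
= 2.4247e-12 * 0.867744
= 2.1040e-12 m = 0.002104 nm
lambda' = 0.0275 + 0.002104
= 0.029604 nm

0.029604


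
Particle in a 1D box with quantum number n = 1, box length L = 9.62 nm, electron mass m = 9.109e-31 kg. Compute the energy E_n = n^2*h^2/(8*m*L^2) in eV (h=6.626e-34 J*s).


E = n^2 * h^2 / (8 * m * L^2)
= 1^2 * (6.626e-34)^2 / (8 * 9.109e-31 * (9.62e-9)^2)
= 1 * 4.3904e-67 / (8 * 9.109e-31 * 9.2544e-17)
= 6.5102e-22 J
= 0.0041 eV

0.0041


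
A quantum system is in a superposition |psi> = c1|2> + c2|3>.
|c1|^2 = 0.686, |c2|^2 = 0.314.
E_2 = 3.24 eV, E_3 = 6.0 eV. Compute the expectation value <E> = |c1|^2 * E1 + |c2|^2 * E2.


<E> = |c1|^2 * E1 + |c2|^2 * E2
= 0.686 * 3.24 + 0.314 * 6.0
= 2.2226 + 1.884
= 4.1066 eV

4.1066


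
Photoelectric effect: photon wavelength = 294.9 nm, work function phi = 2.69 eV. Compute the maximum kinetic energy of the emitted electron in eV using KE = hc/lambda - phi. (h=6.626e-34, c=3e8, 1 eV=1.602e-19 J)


E_photon = hc / lambda
= (6.626e-34)(3e8) / (294.9e-9)
= 6.7406e-19 J
= 4.2076 eV
KE = E_photon - phi
= 4.2076 - 2.69
= 1.5176 eV

1.5176


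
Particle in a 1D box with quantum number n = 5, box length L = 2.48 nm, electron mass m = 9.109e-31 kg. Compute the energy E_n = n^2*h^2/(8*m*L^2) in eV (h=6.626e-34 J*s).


E = n^2 * h^2 / (8 * m * L^2)
= 5^2 * (6.626e-34)^2 / (8 * 9.109e-31 * (2.48e-9)^2)
= 25 * 4.3904e-67 / (8 * 9.109e-31 * 6.1504e-18)
= 2.4489e-19 J
= 1.5287 eV

1.5287


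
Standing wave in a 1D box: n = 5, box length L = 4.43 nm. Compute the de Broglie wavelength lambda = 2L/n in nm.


lambda = 2L / n
= 2 * 4.43 / 5
= 8.86 / 5
= 1.772 nm

1.772


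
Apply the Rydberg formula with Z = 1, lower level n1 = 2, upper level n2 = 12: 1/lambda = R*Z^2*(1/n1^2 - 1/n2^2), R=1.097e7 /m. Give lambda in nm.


1/lambda = R * Z^2 * (1/n1^2 - 1/n2^2)
= 1.097e7 * 1^2 * (1/2^2 - 1/12^2)
= 1.097e7 * 1 * (0.25 - 0.006944)
= 2.6663e+06 /m
lambda = 1 / 2.6663e+06
= 375.0488 nm

375.0488


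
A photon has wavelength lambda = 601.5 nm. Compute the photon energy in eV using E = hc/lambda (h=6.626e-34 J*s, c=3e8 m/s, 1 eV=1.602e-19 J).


E = hc / lambda
= (6.626e-34)(3e8) / (601.5e-9)
= 1.9878e-25 / 6.0150e-07
= 3.3047e-19 J
Converting to eV: 3.3047e-19 / 1.602e-19
= 2.0629 eV

2.0629


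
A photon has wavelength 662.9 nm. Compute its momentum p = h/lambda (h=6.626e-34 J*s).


p = h / lambda
= 6.626e-34 / (662.9e-9)
= 6.626e-34 / 6.6290e-07
= 9.9955e-28 kg*m/s

9.9955e-28


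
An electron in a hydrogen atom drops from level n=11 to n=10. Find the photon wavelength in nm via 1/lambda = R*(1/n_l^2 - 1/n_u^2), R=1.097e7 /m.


1/lambda = R * (1/n_l^2 - 1/n_u^2)
= 1.097e7 * (1/10^2 - 1/11^2)
= 1.097e7 * (0.01 - 0.008264)
= 1.097e7 * 0.001736
= 1.9039e+04 /m
lambda = 1 / 1.9039e+04 = 52524.2002 nm

52524.2002


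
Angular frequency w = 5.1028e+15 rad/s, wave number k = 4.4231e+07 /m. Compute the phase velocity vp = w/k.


vp = w / k
= 5.1028e+15 / 4.4231e+07
= 1.1537e+08 m/s

1.1537e+08


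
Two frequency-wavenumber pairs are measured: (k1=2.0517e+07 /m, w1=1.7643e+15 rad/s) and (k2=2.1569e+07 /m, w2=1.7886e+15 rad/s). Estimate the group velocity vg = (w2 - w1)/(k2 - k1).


vg = (w2 - w1) / (k2 - k1)
= (1.7886e+15 - 1.7643e+15) / (2.1569e+07 - 2.0517e+07)
= 2.4300e+13 / 1.0520e+06
= 2.3099e+07 m/s

2.3099e+07


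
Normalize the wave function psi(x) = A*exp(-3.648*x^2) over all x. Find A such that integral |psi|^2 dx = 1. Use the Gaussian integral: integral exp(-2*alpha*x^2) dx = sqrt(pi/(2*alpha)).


integral |psi|^2 dx = A^2 * sqrt(pi/(2*alpha)) = 1
A^2 = sqrt(2*alpha/pi)
= sqrt(2 * 3.648 / pi)
= 1.523939
A = sqrt(1.523939)
= 1.2345

1.2345


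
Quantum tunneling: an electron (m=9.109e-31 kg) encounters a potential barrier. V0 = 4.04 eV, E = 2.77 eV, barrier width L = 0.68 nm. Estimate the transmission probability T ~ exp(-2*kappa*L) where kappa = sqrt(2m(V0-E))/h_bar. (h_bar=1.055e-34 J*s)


V0 - E = 1.27 eV = 2.0345e-19 J
kappa = sqrt(2 * m * (V0-E)) / h_bar
= sqrt(2 * 9.109e-31 * 2.0345e-19) / 1.055e-34
= 5.7707e+09 /m
2*kappa*L = 2 * 5.7707e+09 * 0.68e-9
= 7.8482
T = exp(-7.8482) = 3.904552e-04

3.904552e-04


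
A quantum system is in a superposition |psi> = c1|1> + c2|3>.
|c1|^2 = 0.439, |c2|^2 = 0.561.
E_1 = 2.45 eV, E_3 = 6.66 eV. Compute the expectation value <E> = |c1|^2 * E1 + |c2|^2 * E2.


<E> = |c1|^2 * E1 + |c2|^2 * E2
= 0.439 * 2.45 + 0.561 * 6.66
= 1.0756 + 3.7363
= 4.8118 eV

4.8118


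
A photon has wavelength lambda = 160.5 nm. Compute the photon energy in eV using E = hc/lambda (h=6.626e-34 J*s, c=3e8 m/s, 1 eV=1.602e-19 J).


E = hc / lambda
= (6.626e-34)(3e8) / (160.5e-9)
= 1.9878e-25 / 1.6050e-07
= 1.2385e-18 J
Converting to eV: 1.2385e-18 / 1.602e-19
= 7.731 eV

7.731


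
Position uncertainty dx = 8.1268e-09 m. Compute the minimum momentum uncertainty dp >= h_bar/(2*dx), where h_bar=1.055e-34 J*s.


dp = h_bar / (2 * dx)
= 1.055e-34 / (2 * 8.1268e-09)
= 1.055e-34 / 1.6254e-08
= 6.4909e-27 kg*m/s

6.4909e-27


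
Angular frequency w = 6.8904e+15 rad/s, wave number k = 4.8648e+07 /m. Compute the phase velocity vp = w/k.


vp = w / k
= 6.8904e+15 / 4.8648e+07
= 1.4164e+08 m/s

1.4164e+08


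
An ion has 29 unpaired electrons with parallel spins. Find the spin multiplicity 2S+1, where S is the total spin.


Total spin S = N * (1/2) = 29 * 0.5 = 14.5
Spin multiplicity = 2S + 1
= 2 * 14.5 + 1
= 30

30


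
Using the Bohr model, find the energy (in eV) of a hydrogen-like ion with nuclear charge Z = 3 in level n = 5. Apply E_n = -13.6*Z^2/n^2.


E_n = -13.6 * Z^2 / n^2
= -13.6 * 3^2 / 5^2
= -13.6 * 9 / 25
= -4.896 eV

-4.896


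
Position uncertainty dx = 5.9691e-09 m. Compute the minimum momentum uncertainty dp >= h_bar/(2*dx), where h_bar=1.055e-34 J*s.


dp = h_bar / (2 * dx)
= 1.055e-34 / (2 * 5.9691e-09)
= 1.055e-34 / 1.1938e-08
= 8.8372e-27 kg*m/s

8.8372e-27


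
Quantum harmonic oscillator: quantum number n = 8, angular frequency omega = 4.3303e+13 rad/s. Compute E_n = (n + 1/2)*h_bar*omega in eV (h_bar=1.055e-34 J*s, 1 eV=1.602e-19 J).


E = (n + 1/2) * h_bar * omega
= (8 + 0.5) * 1.055e-34 * 4.3303e+13
= 8.5 * 4.5685e-21
= 3.8832e-20 J
= 0.2424 eV

0.2424


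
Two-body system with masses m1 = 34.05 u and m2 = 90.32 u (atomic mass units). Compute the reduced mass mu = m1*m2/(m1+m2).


mu = m1 * m2 / (m1 + m2)
= 34.05 * 90.32 / (34.05 + 90.32)
= 3075.396 / 124.37
= 24.7278 u

24.7278


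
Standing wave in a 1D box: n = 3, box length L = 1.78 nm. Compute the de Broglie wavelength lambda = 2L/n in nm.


lambda = 2L / n
= 2 * 1.78 / 3
= 3.56 / 3
= 1.1867 nm

1.1867


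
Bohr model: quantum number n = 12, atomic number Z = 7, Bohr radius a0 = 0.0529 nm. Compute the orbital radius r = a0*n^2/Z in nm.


r = a0 * n^2 / Z
= 0.0529 * 12^2 / 7
= 0.0529 * 144 / 7
= 1.0882 nm

1.0882


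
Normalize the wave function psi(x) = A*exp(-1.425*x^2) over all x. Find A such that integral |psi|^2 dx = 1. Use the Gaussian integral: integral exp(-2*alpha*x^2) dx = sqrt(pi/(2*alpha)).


integral |psi|^2 dx = A^2 * sqrt(pi/(2*alpha)) = 1
A^2 = sqrt(2*alpha/pi)
= sqrt(2 * 1.425 / pi)
= 0.952462
A = sqrt(0.952462)
= 0.9759

0.9759


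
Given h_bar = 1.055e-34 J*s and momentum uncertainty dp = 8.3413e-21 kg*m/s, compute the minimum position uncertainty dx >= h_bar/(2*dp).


dx = h_bar / (2 * dp)
= 1.055e-34 / (2 * 8.3413e-21)
= 1.055e-34 / 1.6683e-20
= 6.3240e-15 m

6.3240e-15


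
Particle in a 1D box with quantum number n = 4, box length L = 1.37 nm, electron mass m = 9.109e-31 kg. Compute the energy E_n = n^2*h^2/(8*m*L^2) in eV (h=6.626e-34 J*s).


E = n^2 * h^2 / (8 * m * L^2)
= 4^2 * (6.626e-34)^2 / (8 * 9.109e-31 * (1.37e-9)^2)
= 16 * 4.3904e-67 / (8 * 9.109e-31 * 1.8769e-18)
= 5.1360e-19 J
= 3.206 eV

3.206


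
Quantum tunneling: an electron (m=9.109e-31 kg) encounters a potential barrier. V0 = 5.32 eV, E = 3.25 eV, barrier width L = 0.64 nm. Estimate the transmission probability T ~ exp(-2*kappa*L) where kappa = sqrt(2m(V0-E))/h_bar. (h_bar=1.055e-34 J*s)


V0 - E = 2.07 eV = 3.3161e-19 J
kappa = sqrt(2 * m * (V0-E)) / h_bar
= sqrt(2 * 9.109e-31 * 3.3161e-19) / 1.055e-34
= 7.3674e+09 /m
2*kappa*L = 2 * 7.3674e+09 * 0.64e-9
= 9.4303
T = exp(-9.4303) = 8.025725e-05

8.025725e-05


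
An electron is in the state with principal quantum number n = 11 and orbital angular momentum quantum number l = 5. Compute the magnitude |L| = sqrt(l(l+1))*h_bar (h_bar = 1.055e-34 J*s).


L = sqrt(l*(l+1)) * h_bar
= sqrt(5 * 6) * 1.055e-34
= sqrt(30) * 1.055e-34
= 5.4772 * 1.055e-34
= 5.7785e-34 J*s

5.7785e-34


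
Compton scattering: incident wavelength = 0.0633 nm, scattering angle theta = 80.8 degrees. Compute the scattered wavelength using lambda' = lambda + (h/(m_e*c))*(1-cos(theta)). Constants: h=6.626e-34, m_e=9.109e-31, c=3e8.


Compton wavelength: h/(m_e*c) = 2.4247e-12 m
d_lambda = 2.4247e-12 * (1 - cos(80.8 deg))
= 2.4247e-12 * 0.840119
= 2.0370e-12 m = 0.002037 nm
lambda' = 0.0633 + 0.002037
= 0.065337 nm

0.065337


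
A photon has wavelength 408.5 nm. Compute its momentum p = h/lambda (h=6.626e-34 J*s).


p = h / lambda
= 6.626e-34 / (408.5e-9)
= 6.626e-34 / 4.0850e-07
= 1.6220e-27 kg*m/s

1.6220e-27


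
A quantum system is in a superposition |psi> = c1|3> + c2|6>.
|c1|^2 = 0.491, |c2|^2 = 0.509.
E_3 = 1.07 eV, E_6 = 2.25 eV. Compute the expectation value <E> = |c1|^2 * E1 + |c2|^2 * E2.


<E> = |c1|^2 * E1 + |c2|^2 * E2
= 0.491 * 1.07 + 0.509 * 2.25
= 0.5254 + 1.1453
= 1.6706 eV

1.6706


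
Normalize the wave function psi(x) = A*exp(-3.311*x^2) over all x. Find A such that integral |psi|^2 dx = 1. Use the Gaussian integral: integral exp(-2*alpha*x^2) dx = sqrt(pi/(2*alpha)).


integral |psi|^2 dx = A^2 * sqrt(pi/(2*alpha)) = 1
A^2 = sqrt(2*alpha/pi)
= sqrt(2 * 3.311 / pi)
= 1.451843
A = sqrt(1.451843)
= 1.2049

1.2049


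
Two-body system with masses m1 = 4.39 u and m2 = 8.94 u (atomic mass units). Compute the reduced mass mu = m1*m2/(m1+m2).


mu = m1 * m2 / (m1 + m2)
= 4.39 * 8.94 / (4.39 + 8.94)
= 39.2466 / 13.33
= 2.9442 u

2.9442


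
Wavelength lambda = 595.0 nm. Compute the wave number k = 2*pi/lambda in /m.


k = 2 * pi / lambda
= 6.2832 / (595.0e-9)
= 6.2832 / 5.9500e-07
= 1.0560e+07 /m

1.0560e+07


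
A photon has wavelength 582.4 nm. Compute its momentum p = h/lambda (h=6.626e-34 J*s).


p = h / lambda
= 6.626e-34 / (582.4e-9)
= 6.626e-34 / 5.8240e-07
= 1.1377e-27 kg*m/s

1.1377e-27


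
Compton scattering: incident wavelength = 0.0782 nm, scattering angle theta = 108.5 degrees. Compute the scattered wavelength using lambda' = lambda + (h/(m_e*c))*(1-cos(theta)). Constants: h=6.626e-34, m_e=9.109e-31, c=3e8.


Compton wavelength: h/(m_e*c) = 2.4247e-12 m
d_lambda = 2.4247e-12 * (1 - cos(108.5 deg))
= 2.4247e-12 * 1.317305
= 3.1941e-12 m = 0.003194 nm
lambda' = 0.0782 + 0.003194
= 0.081394 nm

0.081394


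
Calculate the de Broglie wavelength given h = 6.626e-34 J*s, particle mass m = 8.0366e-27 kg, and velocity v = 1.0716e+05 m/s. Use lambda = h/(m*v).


lambda = h / (m * v)
= 6.626e-34 / (8.0366e-27 * 1.0716e+05)
= 6.626e-34 / 8.6120e-22
= 7.6939e-13 m

7.6939e-13


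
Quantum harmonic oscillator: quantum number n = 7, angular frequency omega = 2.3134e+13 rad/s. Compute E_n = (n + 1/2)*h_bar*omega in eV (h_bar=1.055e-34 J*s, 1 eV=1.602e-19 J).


E = (n + 1/2) * h_bar * omega
= (7 + 0.5) * 1.055e-34 * 2.3134e+13
= 7.5 * 2.4406e-21
= 1.8305e-20 J
= 0.1143 eV

0.1143


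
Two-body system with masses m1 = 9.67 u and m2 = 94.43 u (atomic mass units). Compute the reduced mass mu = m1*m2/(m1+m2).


mu = m1 * m2 / (m1 + m2)
= 9.67 * 94.43 / (9.67 + 94.43)
= 913.1381 / 104.1
= 8.7717 u

8.7717


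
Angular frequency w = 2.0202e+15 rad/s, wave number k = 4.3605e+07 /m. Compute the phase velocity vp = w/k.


vp = w / k
= 2.0202e+15 / 4.3605e+07
= 4.6330e+07 m/s

4.6330e+07


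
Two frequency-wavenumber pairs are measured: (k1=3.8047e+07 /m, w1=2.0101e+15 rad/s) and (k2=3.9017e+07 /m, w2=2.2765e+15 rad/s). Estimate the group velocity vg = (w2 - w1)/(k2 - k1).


vg = (w2 - w1) / (k2 - k1)
= (2.2765e+15 - 2.0101e+15) / (3.9017e+07 - 3.8047e+07)
= 2.6640e+14 / 9.7000e+05
= 2.7464e+08 m/s

2.7464e+08


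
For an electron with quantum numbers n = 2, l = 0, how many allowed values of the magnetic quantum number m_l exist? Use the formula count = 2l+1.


m_l ranges from -l to +l in integer steps
So m_l goes from -0 to +0
Count = 2l + 1 = 2*0 + 1
= 1

1


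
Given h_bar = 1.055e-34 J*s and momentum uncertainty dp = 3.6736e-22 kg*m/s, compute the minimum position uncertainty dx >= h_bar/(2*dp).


dx = h_bar / (2 * dp)
= 1.055e-34 / (2 * 3.6736e-22)
= 1.055e-34 / 7.3472e-22
= 1.4359e-13 m

1.4359e-13


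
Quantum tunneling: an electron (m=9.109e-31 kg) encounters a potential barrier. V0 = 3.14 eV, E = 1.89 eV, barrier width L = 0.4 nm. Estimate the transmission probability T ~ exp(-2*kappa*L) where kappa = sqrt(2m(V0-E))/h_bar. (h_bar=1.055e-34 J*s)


V0 - E = 1.25 eV = 2.0025e-19 J
kappa = sqrt(2 * m * (V0-E)) / h_bar
= sqrt(2 * 9.109e-31 * 2.0025e-19) / 1.055e-34
= 5.7251e+09 /m
2*kappa*L = 2 * 5.7251e+09 * 0.4e-9
= 4.5801
T = exp(-4.5801) = 1.025396e-02

1.025396e-02


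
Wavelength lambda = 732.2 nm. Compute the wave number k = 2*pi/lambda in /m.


k = 2 * pi / lambda
= 6.2832 / (732.2e-9)
= 6.2832 / 7.3220e-07
= 8.5812e+06 /m

8.5812e+06


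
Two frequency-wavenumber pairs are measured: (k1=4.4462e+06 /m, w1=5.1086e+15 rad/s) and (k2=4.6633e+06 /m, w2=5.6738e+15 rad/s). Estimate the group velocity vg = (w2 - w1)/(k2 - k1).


vg = (w2 - w1) / (k2 - k1)
= (5.6738e+15 - 5.1086e+15) / (4.6633e+06 - 4.4462e+06)
= 5.6520e+14 / 2.1710e+05
= 2.6034e+09 m/s

2.6034e+09


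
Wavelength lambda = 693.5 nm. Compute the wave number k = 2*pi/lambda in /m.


k = 2 * pi / lambda
= 6.2832 / (693.5e-9)
= 6.2832 / 6.9350e-07
= 9.0601e+06 /m

9.0601e+06


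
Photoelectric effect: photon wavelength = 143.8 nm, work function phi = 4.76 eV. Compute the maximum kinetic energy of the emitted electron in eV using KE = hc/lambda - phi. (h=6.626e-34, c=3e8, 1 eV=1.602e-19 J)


E_photon = hc / lambda
= (6.626e-34)(3e8) / (143.8e-9)
= 1.3823e-18 J
= 8.6288 eV
KE = E_photon - phi
= 8.6288 - 4.76
= 3.8688 eV

3.8688


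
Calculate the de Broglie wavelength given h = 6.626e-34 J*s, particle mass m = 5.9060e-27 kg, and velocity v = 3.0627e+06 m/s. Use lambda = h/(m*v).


lambda = h / (m * v)
= 6.626e-34 / (5.9060e-27 * 3.0627e+06)
= 6.626e-34 / 1.8088e-20
= 3.6631e-14 m

3.6631e-14


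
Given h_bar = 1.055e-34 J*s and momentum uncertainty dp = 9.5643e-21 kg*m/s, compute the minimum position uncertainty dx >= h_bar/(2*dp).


dx = h_bar / (2 * dp)
= 1.055e-34 / (2 * 9.5643e-21)
= 1.055e-34 / 1.9129e-20
= 5.5153e-15 m

5.5153e-15


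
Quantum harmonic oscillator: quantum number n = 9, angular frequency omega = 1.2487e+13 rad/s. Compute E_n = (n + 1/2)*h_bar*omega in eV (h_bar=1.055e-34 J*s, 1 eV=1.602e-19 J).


E = (n + 1/2) * h_bar * omega
= (9 + 0.5) * 1.055e-34 * 1.2487e+13
= 9.5 * 1.3174e-21
= 1.2515e-20 J
= 0.0781 eV

0.0781


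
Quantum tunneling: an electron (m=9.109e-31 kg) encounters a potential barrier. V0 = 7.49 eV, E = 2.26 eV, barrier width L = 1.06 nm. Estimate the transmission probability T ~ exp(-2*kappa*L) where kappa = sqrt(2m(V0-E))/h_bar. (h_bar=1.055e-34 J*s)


V0 - E = 5.23 eV = 8.3785e-19 J
kappa = sqrt(2 * m * (V0-E)) / h_bar
= sqrt(2 * 9.109e-31 * 8.3785e-19) / 1.055e-34
= 1.1711e+10 /m
2*kappa*L = 2 * 1.1711e+10 * 1.06e-9
= 24.8265
T = exp(-24.8265) = 1.651883e-11

1.651883e-11


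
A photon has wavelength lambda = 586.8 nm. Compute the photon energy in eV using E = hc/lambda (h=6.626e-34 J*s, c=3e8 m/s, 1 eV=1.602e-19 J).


E = hc / lambda
= (6.626e-34)(3e8) / (586.8e-9)
= 1.9878e-25 / 5.8680e-07
= 3.3875e-19 J
Converting to eV: 3.3875e-19 / 1.602e-19
= 2.1146 eV

2.1146


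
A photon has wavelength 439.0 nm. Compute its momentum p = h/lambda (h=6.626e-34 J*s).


p = h / lambda
= 6.626e-34 / (439.0e-9)
= 6.626e-34 / 4.3900e-07
= 1.5093e-27 kg*m/s

1.5093e-27


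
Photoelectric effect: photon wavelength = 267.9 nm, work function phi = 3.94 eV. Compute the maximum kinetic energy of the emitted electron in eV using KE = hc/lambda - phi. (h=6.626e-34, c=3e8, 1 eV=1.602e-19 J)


E_photon = hc / lambda
= (6.626e-34)(3e8) / (267.9e-9)
= 7.4199e-19 J
= 4.6317 eV
KE = E_photon - phi
= 4.6317 - 3.94
= 0.6917 eV

0.6917


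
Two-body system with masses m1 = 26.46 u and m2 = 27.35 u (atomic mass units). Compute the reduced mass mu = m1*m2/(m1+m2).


mu = m1 * m2 / (m1 + m2)
= 26.46 * 27.35 / (26.46 + 27.35)
= 723.681 / 53.81
= 13.4488 u

13.4488


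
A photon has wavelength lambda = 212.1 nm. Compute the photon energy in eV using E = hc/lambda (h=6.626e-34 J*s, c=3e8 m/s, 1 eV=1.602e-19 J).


E = hc / lambda
= (6.626e-34)(3e8) / (212.1e-9)
= 1.9878e-25 / 2.1210e-07
= 9.3720e-19 J
Converting to eV: 9.3720e-19 / 1.602e-19
= 5.8502 eV

5.8502


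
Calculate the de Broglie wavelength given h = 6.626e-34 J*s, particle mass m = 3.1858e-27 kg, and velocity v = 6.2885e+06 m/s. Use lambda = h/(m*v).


lambda = h / (m * v)
= 6.626e-34 / (3.1858e-27 * 6.2885e+06)
= 6.626e-34 / 2.0034e-20
= 3.3074e-14 m

3.3074e-14


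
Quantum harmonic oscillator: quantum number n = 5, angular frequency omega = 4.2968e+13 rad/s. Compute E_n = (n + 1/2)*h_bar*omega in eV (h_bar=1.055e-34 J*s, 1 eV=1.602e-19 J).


E = (n + 1/2) * h_bar * omega
= (5 + 0.5) * 1.055e-34 * 4.2968e+13
= 5.5 * 4.5331e-21
= 2.4932e-20 J
= 0.1556 eV

0.1556


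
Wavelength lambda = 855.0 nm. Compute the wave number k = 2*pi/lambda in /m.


k = 2 * pi / lambda
= 6.2832 / (855.0e-9)
= 6.2832 / 8.5500e-07
= 7.3488e+06 /m

7.3488e+06


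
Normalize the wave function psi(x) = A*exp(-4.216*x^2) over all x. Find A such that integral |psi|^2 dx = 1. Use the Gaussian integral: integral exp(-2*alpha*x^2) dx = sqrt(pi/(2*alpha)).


integral |psi|^2 dx = A^2 * sqrt(pi/(2*alpha)) = 1
A^2 = sqrt(2*alpha/pi)
= sqrt(2 * 4.216 / pi)
= 1.638288
A = sqrt(1.638288)
= 1.28

1.28


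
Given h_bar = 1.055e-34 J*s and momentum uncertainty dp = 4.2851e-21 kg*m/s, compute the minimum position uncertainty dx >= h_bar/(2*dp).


dx = h_bar / (2 * dp)
= 1.055e-34 / (2 * 4.2851e-21)
= 1.055e-34 / 8.5702e-21
= 1.2310e-14 m

1.2310e-14


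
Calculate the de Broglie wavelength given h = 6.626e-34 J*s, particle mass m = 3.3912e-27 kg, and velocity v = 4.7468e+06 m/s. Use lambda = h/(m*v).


lambda = h / (m * v)
= 6.626e-34 / (3.3912e-27 * 4.7468e+06)
= 6.626e-34 / 1.6097e-20
= 4.1162e-14 m

4.1162e-14


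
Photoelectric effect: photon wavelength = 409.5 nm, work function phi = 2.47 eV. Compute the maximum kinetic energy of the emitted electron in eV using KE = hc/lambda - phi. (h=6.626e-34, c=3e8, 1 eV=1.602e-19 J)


E_photon = hc / lambda
= (6.626e-34)(3e8) / (409.5e-9)
= 4.8542e-19 J
= 3.0301 eV
KE = E_photon - phi
= 3.0301 - 2.47
= 0.5601 eV

0.5601


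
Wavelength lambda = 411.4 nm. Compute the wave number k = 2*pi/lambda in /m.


k = 2 * pi / lambda
= 6.2832 / (411.4e-9)
= 6.2832 / 4.1140e-07
= 1.5273e+07 /m

1.5273e+07


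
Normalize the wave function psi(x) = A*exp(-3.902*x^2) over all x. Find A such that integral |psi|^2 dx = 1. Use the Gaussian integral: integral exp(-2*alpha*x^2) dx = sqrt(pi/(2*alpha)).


integral |psi|^2 dx = A^2 * sqrt(pi/(2*alpha)) = 1
A^2 = sqrt(2*alpha/pi)
= sqrt(2 * 3.902 / pi)
= 1.5761
A = sqrt(1.5761)
= 1.2554

1.2554


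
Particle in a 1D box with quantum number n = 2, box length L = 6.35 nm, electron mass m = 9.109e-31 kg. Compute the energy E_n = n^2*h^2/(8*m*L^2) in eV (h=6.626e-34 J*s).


E = n^2 * h^2 / (8 * m * L^2)
= 2^2 * (6.626e-34)^2 / (8 * 9.109e-31 * (6.35e-9)^2)
= 4 * 4.3904e-67 / (8 * 9.109e-31 * 4.0322e-17)
= 5.9766e-21 J
= 0.0373 eV

0.0373


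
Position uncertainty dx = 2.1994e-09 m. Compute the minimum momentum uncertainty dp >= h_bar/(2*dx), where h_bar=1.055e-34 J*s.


dp = h_bar / (2 * dx)
= 1.055e-34 / (2 * 2.1994e-09)
= 1.055e-34 / 4.3988e-09
= 2.3984e-26 kg*m/s

2.3984e-26


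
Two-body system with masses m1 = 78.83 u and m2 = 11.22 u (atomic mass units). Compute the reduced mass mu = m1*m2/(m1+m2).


mu = m1 * m2 / (m1 + m2)
= 78.83 * 11.22 / (78.83 + 11.22)
= 884.4726 / 90.05
= 9.822 u

9.822


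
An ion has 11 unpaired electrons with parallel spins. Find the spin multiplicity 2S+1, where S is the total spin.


Total spin S = N * (1/2) = 11 * 0.5 = 5.5
Spin multiplicity = 2S + 1
= 2 * 5.5 + 1
= 12

12


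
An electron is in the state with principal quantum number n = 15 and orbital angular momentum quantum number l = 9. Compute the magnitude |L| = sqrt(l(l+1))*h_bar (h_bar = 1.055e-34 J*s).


L = sqrt(l*(l+1)) * h_bar
= sqrt(9 * 10) * 1.055e-34
= sqrt(90) * 1.055e-34
= 9.4868 * 1.055e-34
= 1.0009e-33 J*s

1.0009e-33


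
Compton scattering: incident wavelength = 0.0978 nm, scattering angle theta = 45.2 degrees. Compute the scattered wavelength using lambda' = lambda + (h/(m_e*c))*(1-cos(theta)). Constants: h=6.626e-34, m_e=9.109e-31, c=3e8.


Compton wavelength: h/(m_e*c) = 2.4247e-12 m
d_lambda = 2.4247e-12 * (1 - cos(45.2 deg))
= 2.4247e-12 * 0.295366
= 7.1618e-13 m = 0.000716 nm
lambda' = 0.0978 + 0.000716
= 0.098516 nm

0.098516


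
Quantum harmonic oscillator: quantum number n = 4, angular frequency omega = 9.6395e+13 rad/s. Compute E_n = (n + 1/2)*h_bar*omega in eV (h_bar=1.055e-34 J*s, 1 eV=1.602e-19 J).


E = (n + 1/2) * h_bar * omega
= (4 + 0.5) * 1.055e-34 * 9.6395e+13
= 4.5 * 1.0170e-20
= 4.5764e-20 J
= 0.2857 eV

0.2857


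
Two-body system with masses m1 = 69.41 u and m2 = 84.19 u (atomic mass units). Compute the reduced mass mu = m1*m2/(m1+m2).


mu = m1 * m2 / (m1 + m2)
= 69.41 * 84.19 / (69.41 + 84.19)
= 5843.6279 / 153.6
= 38.0445 u

38.0445


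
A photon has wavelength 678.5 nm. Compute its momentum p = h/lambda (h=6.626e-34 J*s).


p = h / lambda
= 6.626e-34 / (678.5e-9)
= 6.626e-34 / 6.7850e-07
= 9.7657e-28 kg*m/s

9.7657e-28


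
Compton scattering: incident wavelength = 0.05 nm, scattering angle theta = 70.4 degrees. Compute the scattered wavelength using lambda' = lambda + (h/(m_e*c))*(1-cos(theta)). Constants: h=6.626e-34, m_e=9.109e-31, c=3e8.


Compton wavelength: h/(m_e*c) = 2.4247e-12 m
d_lambda = 2.4247e-12 * (1 - cos(70.4 deg))
= 2.4247e-12 * 0.664548
= 1.6113e-12 m = 0.001611 nm
lambda' = 0.05 + 0.001611
= 0.051611 nm

0.051611


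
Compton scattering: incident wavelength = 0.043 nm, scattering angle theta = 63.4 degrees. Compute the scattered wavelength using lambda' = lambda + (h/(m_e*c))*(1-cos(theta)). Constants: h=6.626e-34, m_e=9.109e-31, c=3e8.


Compton wavelength: h/(m_e*c) = 2.4247e-12 m
d_lambda = 2.4247e-12 * (1 - cos(63.4 deg))
= 2.4247e-12 * 0.552241
= 1.3390e-12 m = 0.001339 nm
lambda' = 0.043 + 0.001339
= 0.044339 nm

0.044339


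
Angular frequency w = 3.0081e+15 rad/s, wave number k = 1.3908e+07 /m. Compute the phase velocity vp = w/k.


vp = w / k
= 3.0081e+15 / 1.3908e+07
= 2.1629e+08 m/s

2.1629e+08


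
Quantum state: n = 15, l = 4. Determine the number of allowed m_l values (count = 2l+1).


m_l ranges from -l to +l in integer steps
So m_l goes from -4 to +4
Count = 2l + 1 = 2*4 + 1
= 9

9


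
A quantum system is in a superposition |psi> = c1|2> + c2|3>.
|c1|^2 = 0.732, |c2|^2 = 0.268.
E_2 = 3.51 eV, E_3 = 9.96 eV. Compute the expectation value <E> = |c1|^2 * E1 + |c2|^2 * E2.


<E> = |c1|^2 * E1 + |c2|^2 * E2
= 0.732 * 3.51 + 0.268 * 9.96
= 2.5693 + 2.6693
= 5.2386 eV

5.2386


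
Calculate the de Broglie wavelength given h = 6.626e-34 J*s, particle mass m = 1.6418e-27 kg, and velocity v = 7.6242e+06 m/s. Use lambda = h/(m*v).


lambda = h / (m * v)
= 6.626e-34 / (1.6418e-27 * 7.6242e+06)
= 6.626e-34 / 1.2517e-20
= 5.2934e-14 m

5.2934e-14


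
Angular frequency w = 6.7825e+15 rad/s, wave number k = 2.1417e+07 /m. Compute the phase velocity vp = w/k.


vp = w / k
= 6.7825e+15 / 2.1417e+07
= 3.1669e+08 m/s

3.1669e+08


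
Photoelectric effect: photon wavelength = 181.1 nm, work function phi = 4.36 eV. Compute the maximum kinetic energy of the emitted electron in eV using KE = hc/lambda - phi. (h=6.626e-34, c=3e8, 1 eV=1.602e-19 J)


E_photon = hc / lambda
= (6.626e-34)(3e8) / (181.1e-9)
= 1.0976e-18 J
= 6.8516 eV
KE = E_photon - phi
= 6.8516 - 4.36
= 2.4916 eV

2.4916


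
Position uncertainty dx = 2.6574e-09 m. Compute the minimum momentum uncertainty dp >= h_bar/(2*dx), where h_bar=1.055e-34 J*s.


dp = h_bar / (2 * dx)
= 1.055e-34 / (2 * 2.6574e-09)
= 1.055e-34 / 5.3148e-09
= 1.9850e-26 kg*m/s

1.9850e-26


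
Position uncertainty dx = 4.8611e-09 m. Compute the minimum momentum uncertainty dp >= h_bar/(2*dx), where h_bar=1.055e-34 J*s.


dp = h_bar / (2 * dx)
= 1.055e-34 / (2 * 4.8611e-09)
= 1.055e-34 / 9.7222e-09
= 1.0851e-26 kg*m/s

1.0851e-26


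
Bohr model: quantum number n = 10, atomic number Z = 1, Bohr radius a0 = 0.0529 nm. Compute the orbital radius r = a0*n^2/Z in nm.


r = a0 * n^2 / Z
= 0.0529 * 10^2 / 1
= 0.0529 * 100 / 1
= 5.29 nm

5.29


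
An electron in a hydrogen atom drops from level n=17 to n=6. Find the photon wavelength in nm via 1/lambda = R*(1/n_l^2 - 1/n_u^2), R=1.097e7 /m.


1/lambda = R * (1/n_l^2 - 1/n_u^2)
= 1.097e7 * (1/6^2 - 1/17^2)
= 1.097e7 * (0.027778 - 0.00346)
= 1.097e7 * 0.024318
= 2.6676e+05 /m
lambda = 1 / 2.6676e+05 = 3748.6353 nm

3748.6353


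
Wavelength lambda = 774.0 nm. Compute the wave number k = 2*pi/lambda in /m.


k = 2 * pi / lambda
= 6.2832 / (774.0e-9)
= 6.2832 / 7.7400e-07
= 8.1178e+06 /m

8.1178e+06


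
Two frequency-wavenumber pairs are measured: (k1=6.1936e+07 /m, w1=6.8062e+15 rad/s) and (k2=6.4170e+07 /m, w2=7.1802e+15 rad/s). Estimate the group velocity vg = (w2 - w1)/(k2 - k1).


vg = (w2 - w1) / (k2 - k1)
= (7.1802e+15 - 6.8062e+15) / (6.4170e+07 - 6.1936e+07)
= 3.7400e+14 / 2.2340e+06
= 1.6741e+08 m/s

1.6741e+08


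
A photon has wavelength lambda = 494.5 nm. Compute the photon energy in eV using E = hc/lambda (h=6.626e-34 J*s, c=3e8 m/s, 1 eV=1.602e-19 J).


E = hc / lambda
= (6.626e-34)(3e8) / (494.5e-9)
= 1.9878e-25 / 4.9450e-07
= 4.0198e-19 J
Converting to eV: 4.0198e-19 / 1.602e-19
= 2.5092 eV

2.5092


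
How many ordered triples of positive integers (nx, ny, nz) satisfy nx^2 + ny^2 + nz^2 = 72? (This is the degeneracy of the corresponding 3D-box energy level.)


Enumerate all (nx, ny, nz) with nx^2 + ny^2 + nz^2 = 72:
(2,2,8)
(2,8,2)
(8,2,2)
Total degeneracy = 3

3


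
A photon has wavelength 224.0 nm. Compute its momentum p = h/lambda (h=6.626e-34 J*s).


p = h / lambda
= 6.626e-34 / (224.0e-9)
= 6.626e-34 / 2.2400e-07
= 2.9580e-27 kg*m/s

2.9580e-27
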